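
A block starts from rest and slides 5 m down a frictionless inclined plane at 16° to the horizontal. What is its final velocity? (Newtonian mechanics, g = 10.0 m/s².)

a = g sin(θ) = 10.0 × sin(16°) = 2.7564 m/s²
v = √(2ad) = √(2 × 2.7564 × 5) = 5.25 m/s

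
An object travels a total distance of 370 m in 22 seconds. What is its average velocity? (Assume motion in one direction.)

v_avg = Δd / Δt = 370 / 22 = 16.82 m/s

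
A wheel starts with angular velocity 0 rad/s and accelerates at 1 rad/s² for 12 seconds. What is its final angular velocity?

ω = ω₀ + αt = 0 + 1 × 12 = 12 rad/s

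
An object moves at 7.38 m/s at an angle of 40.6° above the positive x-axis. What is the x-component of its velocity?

vₓ = v cos(θ) = 7.38 × cos(40.6°) = 5.6 m/s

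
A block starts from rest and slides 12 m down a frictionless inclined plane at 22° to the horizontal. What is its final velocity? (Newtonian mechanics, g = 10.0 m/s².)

a = g sin(θ) = 10.0 × sin(22°) = 3.7461 m/s²
v = √(2ad) = √(2 × 3.7461 × 12) = 9.48 m/s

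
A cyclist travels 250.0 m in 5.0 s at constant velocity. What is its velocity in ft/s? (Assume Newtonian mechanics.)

v = d / t = 250.0 / 5.0 = 50.0 m/s
v = 50.0 m/s / 0.3048 = 164.0 ft/s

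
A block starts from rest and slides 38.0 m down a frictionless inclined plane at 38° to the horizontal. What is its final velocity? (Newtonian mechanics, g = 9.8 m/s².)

a = g sin(θ) = 9.8 × sin(38°) = 6.0335 m/s²
v = √(2ad) = √(2 × 6.0335 × 38.0) = 21.41 m/s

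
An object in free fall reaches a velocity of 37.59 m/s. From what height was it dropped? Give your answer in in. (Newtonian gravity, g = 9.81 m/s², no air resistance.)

h = v² / (2g) = 37.59² / (2 × 9.81) = 72.0188 m
h = 72.0188 m / 0.0254 = 2835 in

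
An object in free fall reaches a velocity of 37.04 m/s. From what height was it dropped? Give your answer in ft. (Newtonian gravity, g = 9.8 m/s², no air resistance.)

h = v² / (2g) = 37.04² / (2 × 9.8) = 69.998 m
h = 69.998 m / 0.3048 = 229.7 ft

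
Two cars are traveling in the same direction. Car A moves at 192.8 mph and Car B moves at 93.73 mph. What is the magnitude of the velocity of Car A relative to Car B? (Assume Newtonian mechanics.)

v_rel = |v_A - v_B| = |192.8 - 93.73| = 99.07 mph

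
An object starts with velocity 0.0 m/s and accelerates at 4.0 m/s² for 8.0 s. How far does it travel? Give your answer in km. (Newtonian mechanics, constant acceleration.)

d = v₀ × t + ½ × a × t² = 0.0 × 8.0 + 0.5 × 4.0 × 8.0² = 128.0 m
d = 128.0 m / 1000.0 = 0.128 km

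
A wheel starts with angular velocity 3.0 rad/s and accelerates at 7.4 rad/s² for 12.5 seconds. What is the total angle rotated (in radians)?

θ = ω₀t + ½αt² = 3.0×12.5 + ½×7.4×12.5² = 615.62 rad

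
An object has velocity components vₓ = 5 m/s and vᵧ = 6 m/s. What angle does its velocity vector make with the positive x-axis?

θ = arctan(vᵧ/vₓ) = arctan(6/5) = 50.19°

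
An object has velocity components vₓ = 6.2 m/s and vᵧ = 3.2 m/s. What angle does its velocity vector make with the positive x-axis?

θ = arctan(vᵧ/vₓ) = arctan(3.2/6.2) = 27.3°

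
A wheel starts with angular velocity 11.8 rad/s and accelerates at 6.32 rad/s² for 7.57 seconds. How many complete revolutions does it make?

θ = ω₀t + ½αt² = 11.8×7.57 + ½×6.32×7.57² = 270.409484 rad
Total revolutions = θ/(2π) = 270.409484/(2π) = 43.04
Complete revolutions = ⌊43.04⌋ = 43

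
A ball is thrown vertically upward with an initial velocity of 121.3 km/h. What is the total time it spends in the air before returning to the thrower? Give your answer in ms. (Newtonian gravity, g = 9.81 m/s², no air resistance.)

v₀ = 121.3 km/h × 0.2777777777777778 = 33.6944 m/s
t_total = 2 × v₀ / g = 2 × 33.6944 / 9.81 = 6.8694 s
t_total = 6.8694 s / 0.001 = 6869 ms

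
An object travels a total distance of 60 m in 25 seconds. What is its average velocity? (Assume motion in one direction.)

v_avg = Δd / Δt = 60 / 25 = 2.4 m/s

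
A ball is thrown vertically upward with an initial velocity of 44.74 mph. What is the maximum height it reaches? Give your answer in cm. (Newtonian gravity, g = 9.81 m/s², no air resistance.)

v₀ = 44.74 mph × 0.44704 = 20.0006 m/s
h_max = v₀² / (2g) = 20.0006² / (2 × 9.81) = 400.024 / 19.62 = 20.3886 m
h_max = 20.3886 m / 0.01 = 2039 cm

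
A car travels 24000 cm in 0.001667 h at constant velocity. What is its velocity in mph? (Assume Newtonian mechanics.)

d = 24000 cm × 0.01 = 240.0 m
t = 0.001667 h × 3600.0 = 6.0012 s
v = d / t = 240.0 / 6.0012 = 39.992 m/s
v = 39.992 m/s / 0.44704 = 89.46 mph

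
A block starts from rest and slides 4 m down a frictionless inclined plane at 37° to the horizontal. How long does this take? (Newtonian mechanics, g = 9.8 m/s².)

a = g sin(θ) = 9.8 × sin(37°) = 5.8978 m/s²
t = √(2d/a) = √(2 × 4 / 5.8978) = 1.16 s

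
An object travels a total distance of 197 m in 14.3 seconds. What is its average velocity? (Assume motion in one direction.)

v_avg = Δd / Δt = 197 / 14.3 = 13.78 m/s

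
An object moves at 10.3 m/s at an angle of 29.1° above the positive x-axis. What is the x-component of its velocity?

vₓ = v cos(θ) = 10.3 × cos(29.1°) = 9.0 m/s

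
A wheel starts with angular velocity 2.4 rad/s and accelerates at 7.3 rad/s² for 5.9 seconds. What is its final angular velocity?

ω = ω₀ + αt = 2.4 + 7.3 × 5.9 = 45.47 rad/s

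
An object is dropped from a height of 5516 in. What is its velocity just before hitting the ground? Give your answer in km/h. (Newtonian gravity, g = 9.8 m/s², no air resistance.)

h = 5516 in × 0.0254 = 140.106 m
v = √(2gh) = √(2 × 9.8 × 140.106) = 52.403 m/s
v = 52.403 m/s / 0.2777777777777778 = 188.7 km/h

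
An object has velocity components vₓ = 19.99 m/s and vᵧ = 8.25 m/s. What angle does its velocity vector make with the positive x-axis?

θ = arctan(vᵧ/vₓ) = arctan(8.25/19.99) = 22.43°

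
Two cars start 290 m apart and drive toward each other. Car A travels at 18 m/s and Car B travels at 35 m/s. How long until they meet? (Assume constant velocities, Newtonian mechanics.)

Combined speed: v_combined = 18 + 35 = 53 m/s
Time to meet: t = d/v_combined = 290/53 = 5.47 s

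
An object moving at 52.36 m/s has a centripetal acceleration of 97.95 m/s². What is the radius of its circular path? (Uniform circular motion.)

r = v²/a_c = 52.36²/97.95 = 27.99 m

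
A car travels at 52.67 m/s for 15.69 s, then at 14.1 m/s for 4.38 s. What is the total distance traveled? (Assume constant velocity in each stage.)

d₁ = v₁t₁ = 52.67 × 15.69 = 826.3923 m
d₂ = v₂t₂ = 14.1 × 4.38 = 61.758 m
d_total = 826.3923 + 61.758 = 888.15 m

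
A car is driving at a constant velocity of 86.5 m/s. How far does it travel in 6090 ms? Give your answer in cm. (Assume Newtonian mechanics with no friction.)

t = 6090 ms × 0.001 = 6.09 s
d = v × t = 86.5 × 6.09 = 526.785 m
d = 526.785 m / 0.01 = 52680 cm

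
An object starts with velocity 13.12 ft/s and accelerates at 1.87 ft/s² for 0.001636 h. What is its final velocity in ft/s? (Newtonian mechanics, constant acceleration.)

v₀ = 13.12 ft/s × 0.3048 = 3.99898 m/s
a = 1.87 ft/s² × 0.3048 = 0.569976 m/s²
t = 0.001636 h × 3600.0 = 5.8896 s
v = v₀ + a × t = 3.99898 + 0.569976 × 5.8896 = 7.35591 m/s
v = 7.35591 m/s / 0.3048 = 24.13 ft/s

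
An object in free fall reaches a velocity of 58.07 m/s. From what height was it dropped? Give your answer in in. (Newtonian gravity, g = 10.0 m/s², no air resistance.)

h = v² / (2g) = 58.07² / (2 × 10.0) = 168.606 m
h = 168.606 m / 0.0254 = 6638 in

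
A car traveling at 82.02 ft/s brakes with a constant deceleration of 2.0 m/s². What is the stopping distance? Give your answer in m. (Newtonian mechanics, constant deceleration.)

v₀ = 82.02 ft/s × 0.3048 = 24.9997 m/s
d = v₀² / (2a) = 24.9997² / (2 × 2.0) = 624.985 / 4.0 = 156.2 m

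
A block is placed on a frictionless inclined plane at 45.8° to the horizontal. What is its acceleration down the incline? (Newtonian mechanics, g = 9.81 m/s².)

a = g sin(θ) = 9.81 × sin(45.8°) = 9.81 × 0.7169 = 7.03 m/s²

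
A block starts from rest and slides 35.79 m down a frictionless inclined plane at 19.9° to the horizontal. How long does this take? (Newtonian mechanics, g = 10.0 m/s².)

a = g sin(θ) = 10.0 × sin(19.9°) = 3.4038 m/s²
t = √(2d/a) = √(2 × 35.79 / 3.4038) = 4.59 s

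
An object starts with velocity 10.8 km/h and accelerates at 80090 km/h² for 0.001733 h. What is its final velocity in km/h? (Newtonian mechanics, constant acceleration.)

v₀ = 10.8 km/h × 0.2777777777777778 = 3.0 m/s
a = 80090 km/h² × 7.716049382716049e-05 = 6.17978 m/s²
t = 0.001733 h × 3600.0 = 6.2388 s
v = v₀ + a × t = 3.0 + 6.17978 × 6.2388 = 41.5544 m/s
v = 41.5544 m/s / 0.2777777777777778 = 149.6 km/h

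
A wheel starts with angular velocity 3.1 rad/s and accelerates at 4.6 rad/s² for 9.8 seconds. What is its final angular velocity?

ω = ω₀ + αt = 3.1 + 4.6 × 9.8 = 48.18 rad/s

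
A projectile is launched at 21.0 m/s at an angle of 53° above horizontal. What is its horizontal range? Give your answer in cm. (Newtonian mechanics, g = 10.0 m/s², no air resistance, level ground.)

R = v₀² × sin(2θ) / g = 21.0² × sin(2 × 53°) / 10.0 = 441.0 × 0.961262 / 10.0 = 42.3917 m
R = 42.3917 m / 0.01 = 4239 cm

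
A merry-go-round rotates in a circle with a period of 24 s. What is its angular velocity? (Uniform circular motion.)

ω = 2π/T = 2π/24 = 0.2618 rad/s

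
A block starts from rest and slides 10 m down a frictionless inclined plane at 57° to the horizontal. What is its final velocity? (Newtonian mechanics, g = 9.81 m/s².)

a = g sin(θ) = 9.81 × sin(57°) = 8.2274 m/s²
v = √(2ad) = √(2 × 8.2274 × 10) = 12.83 m/s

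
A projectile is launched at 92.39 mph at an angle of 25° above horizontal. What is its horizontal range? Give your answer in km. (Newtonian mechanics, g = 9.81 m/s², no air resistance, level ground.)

v₀ = 92.39 mph × 0.44704 = 41.302 m/s
R = v₀² × sin(2θ) / g = 41.302² × sin(2 × 25°) / 9.81 = 1705.86 × 0.766044 / 9.81 = 133.207 m
R = 133.207 m / 1000.0 = 0.1332 km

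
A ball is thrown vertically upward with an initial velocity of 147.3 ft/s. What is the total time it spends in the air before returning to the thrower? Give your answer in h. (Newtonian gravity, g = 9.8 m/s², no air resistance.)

v₀ = 147.3 ft/s × 0.3048 = 44.897 m/s
t_total = 2 × v₀ / g = 2 × 44.897 / 9.8 = 9.16265 s
t_total = 9.16265 s / 3600.0 = 0.002545 h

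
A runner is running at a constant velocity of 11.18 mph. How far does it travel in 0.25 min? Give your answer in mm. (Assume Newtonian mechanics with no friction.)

v = 11.18 mph × 0.44704 = 4.99791 m/s
t = 0.25 min × 60.0 = 15.0 s
d = v × t = 4.99791 × 15.0 = 74.9686 m
d = 74.9686 m / 0.001 = 74970 mm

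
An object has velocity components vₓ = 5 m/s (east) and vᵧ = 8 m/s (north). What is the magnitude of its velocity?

|v| = √(vₓ² + vᵧ²) = √(5² + 8²) = √(89) = 9.43 m/s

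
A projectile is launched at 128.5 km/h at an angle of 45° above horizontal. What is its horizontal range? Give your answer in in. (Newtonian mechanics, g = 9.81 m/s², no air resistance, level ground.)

v₀ = 128.5 km/h × 0.2777777777777778 = 35.6944 m/s
R = v₀² × sin(2θ) / g = 35.6944² × sin(2 × 45°) / 9.81 = 1274.09 × 1.0 / 9.81 = 129.877 m
R = 129.877 m / 0.0254 = 5113 in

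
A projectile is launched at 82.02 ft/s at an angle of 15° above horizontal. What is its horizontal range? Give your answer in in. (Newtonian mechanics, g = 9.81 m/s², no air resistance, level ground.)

v₀ = 82.02 ft/s × 0.3048 = 24.9997 m/s
R = v₀² × sin(2θ) / g = 24.9997² × sin(2 × 15°) / 9.81 = 624.985 × 0.5 / 9.81 = 31.8545 m
R = 31.8545 m / 0.0254 = 1254 in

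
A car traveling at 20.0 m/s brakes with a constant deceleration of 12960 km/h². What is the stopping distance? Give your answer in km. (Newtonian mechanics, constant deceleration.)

a = 12960 km/h² × 7.716049382716049e-05 = 1.0 m/s²
d = v₀² / (2a) = 20.0² / (2 × 1.0) = 400.0 / 2.0 = 200.0 m
d = 200.0 m / 1000.0 = 0.2 km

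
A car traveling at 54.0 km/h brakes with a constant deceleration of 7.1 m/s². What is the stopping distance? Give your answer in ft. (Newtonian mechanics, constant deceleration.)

v₀ = 54.0 km/h × 0.2777777777777778 = 15.0 m/s
d = v₀² / (2a) = 15.0² / (2 × 7.1) = 225.0 / 14.2 = 15.8451 m
d = 15.8451 m / 0.3048 = 51.99 ft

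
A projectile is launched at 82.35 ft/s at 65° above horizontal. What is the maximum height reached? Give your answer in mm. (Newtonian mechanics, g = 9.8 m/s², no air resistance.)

v₀ = 82.35 ft/s × 0.3048 = 25.1003 m/s
H = v₀² × sin²(θ) / (2g) = 25.1003² × sin(65°)² / (2 × 9.8) = 630.025 × 0.821394 / 19.6 = 26.403 m
H = 26.403 m / 0.001 = 26400 mm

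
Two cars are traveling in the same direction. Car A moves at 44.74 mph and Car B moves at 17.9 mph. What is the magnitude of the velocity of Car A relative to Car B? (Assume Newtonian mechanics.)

v_rel = |v_A - v_B| = |44.74 - 17.9| = 26.84 mph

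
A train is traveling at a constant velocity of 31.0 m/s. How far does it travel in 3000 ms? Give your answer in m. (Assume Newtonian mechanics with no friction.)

t = 3000 ms × 0.001 = 3.0 s
d = v × t = 31.0 × 3.0 = 93.0 m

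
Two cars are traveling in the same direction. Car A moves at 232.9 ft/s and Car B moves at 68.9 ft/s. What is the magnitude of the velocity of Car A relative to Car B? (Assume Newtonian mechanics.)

v_rel = |v_A - v_B| = |232.9 - 68.9| = 164.0 ft/s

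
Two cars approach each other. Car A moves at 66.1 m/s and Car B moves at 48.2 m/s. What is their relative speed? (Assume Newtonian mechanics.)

v_rel = v_A + v_B = 66.1 + 48.2 = 114.3 m/s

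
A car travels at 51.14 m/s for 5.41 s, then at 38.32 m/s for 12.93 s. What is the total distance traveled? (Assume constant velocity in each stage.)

d₁ = v₁t₁ = 51.14 × 5.41 = 276.6674 m
d₂ = v₂t₂ = 38.32 × 12.93 = 495.4776 m
d_total = 276.6674 + 495.4776 = 772.14 m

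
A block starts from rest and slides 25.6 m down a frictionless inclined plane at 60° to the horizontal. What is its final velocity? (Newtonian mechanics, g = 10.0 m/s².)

a = g sin(θ) = 10.0 × sin(60°) = 8.6603 m/s²
v = √(2ad) = √(2 × 8.6603 × 25.6) = 21.06 m/s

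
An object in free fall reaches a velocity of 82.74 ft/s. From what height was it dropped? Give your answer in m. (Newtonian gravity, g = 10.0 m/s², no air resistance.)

v = 82.74 ft/s × 0.3048 = 25.2192 m/s
h = v² / (2g) = 25.2192² / (2 × 10.0) = 31.8 m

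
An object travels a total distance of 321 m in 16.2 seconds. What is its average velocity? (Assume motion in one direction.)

v_avg = Δd / Δt = 321 / 16.2 = 19.81 m/s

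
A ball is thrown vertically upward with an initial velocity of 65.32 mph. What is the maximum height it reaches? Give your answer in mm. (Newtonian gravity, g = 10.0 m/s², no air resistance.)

v₀ = 65.32 mph × 0.44704 = 29.2007 m/s
h_max = v₀² / (2g) = 29.2007² / (2 × 10.0) = 852.681 / 20.0 = 42.6341 m
h_max = 42.6341 m / 0.001 = 42630 mm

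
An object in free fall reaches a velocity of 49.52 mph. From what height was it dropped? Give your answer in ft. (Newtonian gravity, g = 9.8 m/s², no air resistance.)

v = 49.52 mph × 0.44704 = 22.1374 m/s
h = v² / (2g) = 22.1374² / (2 × 9.8) = 25.0033 m
h = 25.0033 m / 0.3048 = 82.03 ft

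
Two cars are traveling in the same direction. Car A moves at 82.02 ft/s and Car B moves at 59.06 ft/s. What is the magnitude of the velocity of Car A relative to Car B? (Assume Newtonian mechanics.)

v_rel = |v_A - v_B| = |82.02 - 59.06| = 22.96 ft/s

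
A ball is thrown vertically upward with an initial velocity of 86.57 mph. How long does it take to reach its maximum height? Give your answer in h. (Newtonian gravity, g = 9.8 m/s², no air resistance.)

v₀ = 86.57 mph × 0.44704 = 38.7003 m/s
t_up = v₀ / g = 38.7003 / 9.8 = 3.94901 s
t_up = 3.94901 s / 3600.0 = 0.001097 h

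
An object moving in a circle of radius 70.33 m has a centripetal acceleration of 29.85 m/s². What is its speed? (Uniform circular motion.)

v = √(a_c × r) = √(29.85 × 70.33) = 45.82 m/s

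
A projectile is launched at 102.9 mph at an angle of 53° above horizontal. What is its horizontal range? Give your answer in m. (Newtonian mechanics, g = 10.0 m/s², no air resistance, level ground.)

v₀ = 102.9 mph × 0.44704 = 46.0004 m/s
R = v₀² × sin(2θ) / g = 46.0004² × sin(2 × 53°) / 10.0 = 2116.04 × 0.961262 / 10.0 = 203.4 m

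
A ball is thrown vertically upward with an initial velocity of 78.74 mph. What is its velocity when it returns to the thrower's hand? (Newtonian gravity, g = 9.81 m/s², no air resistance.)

By conservation of energy (no air resistance), the ball returns to the throw height with the same speed as launch, but directed downward.
|v_ground| = v₀ = 78.74 mph
v_ground = 78.74 mph (downward)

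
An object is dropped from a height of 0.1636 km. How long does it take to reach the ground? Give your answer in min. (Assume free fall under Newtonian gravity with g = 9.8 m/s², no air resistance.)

h = 0.1636 km × 1000.0 = 163.6 m
t = √(2h/g) = √(2 × 163.6 / 9.8) = 5.77821 s
t = 5.77821 s / 60.0 = 0.0963 min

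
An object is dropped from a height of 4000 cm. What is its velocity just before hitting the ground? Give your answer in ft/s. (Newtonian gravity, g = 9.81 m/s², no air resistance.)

h = 4000 cm × 0.01 = 40.0 m
v = √(2gh) = √(2 × 9.81 × 40.0) = 28.0143 m/s
v = 28.0143 m/s / 0.3048 = 91.91 ft/s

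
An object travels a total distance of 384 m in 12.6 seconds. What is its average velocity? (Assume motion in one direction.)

v_avg = Δd / Δt = 384 / 12.6 = 30.48 m/s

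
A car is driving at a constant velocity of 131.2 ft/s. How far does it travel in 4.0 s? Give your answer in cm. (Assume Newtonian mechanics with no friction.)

v = 131.2 ft/s × 0.3048 = 39.9898 m/s
d = v × t = 39.9898 × 4.0 = 159.959 m
d = 159.959 m / 0.01 = 16000 cm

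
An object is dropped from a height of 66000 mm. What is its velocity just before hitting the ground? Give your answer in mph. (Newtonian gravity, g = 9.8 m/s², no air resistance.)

h = 66000 mm × 0.001 = 66.0 m
v = √(2gh) = √(2 × 9.8 × 66.0) = 35.9667 m/s
v = 35.9667 m/s / 0.44704 = 80.46 mph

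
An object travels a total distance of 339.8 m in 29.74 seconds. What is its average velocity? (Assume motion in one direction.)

v_avg = Δd / Δt = 339.8 / 29.74 = 11.43 m/s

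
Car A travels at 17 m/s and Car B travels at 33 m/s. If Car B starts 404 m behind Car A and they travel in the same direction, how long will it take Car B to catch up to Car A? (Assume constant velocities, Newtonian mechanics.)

Relative speed: v_rel = 33 - 17 = 16 m/s
Time to catch: t = d₀/v_rel = 404/16 = 25.25 s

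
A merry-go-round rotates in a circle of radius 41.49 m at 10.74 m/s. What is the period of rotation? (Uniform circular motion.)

T = 2πr/v = 2π×41.49/10.74 = 24.27 s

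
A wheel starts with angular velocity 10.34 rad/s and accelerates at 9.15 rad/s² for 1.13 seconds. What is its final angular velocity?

ω = ω₀ + αt = 10.34 + 9.15 × 1.13 = 20.68 rad/s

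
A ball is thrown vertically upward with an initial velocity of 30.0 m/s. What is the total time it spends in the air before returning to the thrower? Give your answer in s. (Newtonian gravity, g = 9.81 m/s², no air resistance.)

t_total = 2 × v₀ / g = 2 × 30.0 / 9.81 = 6.116 s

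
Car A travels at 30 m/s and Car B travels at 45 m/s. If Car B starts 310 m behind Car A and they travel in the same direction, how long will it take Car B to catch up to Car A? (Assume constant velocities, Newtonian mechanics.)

Relative speed: v_rel = 45 - 30 = 15 m/s
Time to catch: t = d₀/v_rel = 310/15 = 20.67 s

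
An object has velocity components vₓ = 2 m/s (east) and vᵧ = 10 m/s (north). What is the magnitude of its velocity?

|v| = √(vₓ² + vᵧ²) = √(2² + 10²) = √(104) = 10.2 m/s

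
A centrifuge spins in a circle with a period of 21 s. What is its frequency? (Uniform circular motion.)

f = 1/T = 1/21 = 0.0476 Hz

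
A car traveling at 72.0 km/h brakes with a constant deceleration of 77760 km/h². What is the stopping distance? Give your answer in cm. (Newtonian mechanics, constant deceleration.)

v₀ = 72.0 km/h × 0.2777777777777778 = 20.0 m/s
a = 77760 km/h² × 7.716049382716049e-05 = 6.0 m/s²
d = v₀² / (2a) = 20.0² / (2 × 6.0) = 400.0 / 12.0 = 33.3333 m
d = 33.3333 m / 0.01 = 3333 cm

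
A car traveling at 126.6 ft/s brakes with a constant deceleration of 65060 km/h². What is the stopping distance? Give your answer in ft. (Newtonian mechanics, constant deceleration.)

v₀ = 126.6 ft/s × 0.3048 = 38.5877 m/s
a = 65060 km/h² × 7.716049382716049e-05 = 5.02006 m/s²
d = v₀² / (2a) = 38.5877² / (2 × 5.02006) = 1489.01 / 10.0401 = 148.306 m
d = 148.306 m / 0.3048 = 486.6 ft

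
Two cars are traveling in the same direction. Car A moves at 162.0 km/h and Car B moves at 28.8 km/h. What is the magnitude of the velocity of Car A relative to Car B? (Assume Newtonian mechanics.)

v_rel = |v_A - v_B| = |162.0 - 28.8| = 133.2 km/h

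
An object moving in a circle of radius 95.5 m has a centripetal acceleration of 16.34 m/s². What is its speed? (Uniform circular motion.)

v = √(a_c × r) = √(16.34 × 95.5) = 39.5 m/s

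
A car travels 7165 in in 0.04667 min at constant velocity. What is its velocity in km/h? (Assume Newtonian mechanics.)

d = 7165 in × 0.0254 = 181.991 m
t = 0.04667 min × 60.0 = 2.8002 s
v = d / t = 181.991 / 2.8002 = 64.9921 m/s
v = 64.9921 m/s / 0.2777777777777778 = 234.0 km/h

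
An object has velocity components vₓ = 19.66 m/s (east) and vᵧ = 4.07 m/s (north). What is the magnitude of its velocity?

|v| = √(vₓ² + vᵧ²) = √(19.66² + 4.07²) = √(403.0805) = 20.08 m/s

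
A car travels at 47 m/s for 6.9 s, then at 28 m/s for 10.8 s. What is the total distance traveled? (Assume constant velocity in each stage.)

d₁ = v₁t₁ = 47 × 6.9 = 324.3 m
d₂ = v₂t₂ = 28 × 10.8 = 302.4 m
d_total = 324.3 + 302.4 = 626.7 m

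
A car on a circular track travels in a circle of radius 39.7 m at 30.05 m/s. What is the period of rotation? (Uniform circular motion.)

T = 2πr/v = 2π×39.7/30.05 = 8.3 s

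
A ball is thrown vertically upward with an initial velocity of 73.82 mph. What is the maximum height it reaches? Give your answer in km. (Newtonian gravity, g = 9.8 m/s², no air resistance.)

v₀ = 73.82 mph × 0.44704 = 33.0005 m/s
h_max = v₀² / (2g) = 33.0005² / (2 × 9.8) = 1089.03 / 19.6 = 55.5628 m
h_max = 55.5628 m / 1000.0 = 0.05556 km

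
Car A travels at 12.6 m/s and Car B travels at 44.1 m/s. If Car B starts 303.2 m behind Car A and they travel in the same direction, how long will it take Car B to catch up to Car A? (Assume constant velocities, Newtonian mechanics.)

Relative speed: v_rel = 44.1 - 12.6 = 31.5 m/s
Time to catch: t = d₀/v_rel = 303.2/31.5 = 9.63 s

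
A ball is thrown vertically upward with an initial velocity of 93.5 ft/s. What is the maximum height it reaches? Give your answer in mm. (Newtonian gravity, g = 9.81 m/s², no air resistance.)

v₀ = 93.5 ft/s × 0.3048 = 28.4988 m/s
h_max = v₀² / (2g) = 28.4988² / (2 × 9.81) = 812.182 / 19.62 = 41.3956 m
h_max = 41.3956 m / 0.001 = 41400 mm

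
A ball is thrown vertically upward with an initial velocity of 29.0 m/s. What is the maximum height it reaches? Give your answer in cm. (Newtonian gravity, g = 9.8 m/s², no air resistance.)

h_max = v₀² / (2g) = 29.0² / (2 × 9.8) = 841.0 / 19.6 = 42.9082 m
h_max = 42.9082 m / 0.01 = 4291 cm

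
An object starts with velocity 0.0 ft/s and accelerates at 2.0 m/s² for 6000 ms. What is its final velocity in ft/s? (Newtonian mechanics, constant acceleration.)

v₀ = 0.0 ft/s × 0.3048 = 0.0 m/s
t = 6000 ms × 0.001 = 6.0 s
v = v₀ + a × t = 0.0 + 2.0 × 6.0 = 12.0 m/s
v = 12.0 m/s / 0.3048 = 39.37 ft/s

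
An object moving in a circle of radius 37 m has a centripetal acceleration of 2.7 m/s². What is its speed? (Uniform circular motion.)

v = √(a_c × r) = √(2.7 × 37) = 9.99 m/s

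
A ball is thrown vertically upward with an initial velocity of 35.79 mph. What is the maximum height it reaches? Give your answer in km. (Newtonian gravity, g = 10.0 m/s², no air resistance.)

v₀ = 35.79 mph × 0.44704 = 15.9996 m/s
h_max = v₀² / (2g) = 15.9996² / (2 × 10.0) = 255.987 / 20.0 = 12.7994 m
h_max = 12.7994 m / 1000.0 = 0.0128 km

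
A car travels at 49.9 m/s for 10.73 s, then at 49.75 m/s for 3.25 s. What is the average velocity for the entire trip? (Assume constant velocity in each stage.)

d₁ = v₁t₁ = 49.9 × 10.73 = 535.427 m
d₂ = v₂t₂ = 49.75 × 3.25 = 161.6875 m
d_total = 697.1145 m, t_total = 13.98 s
v_avg = d_total/t_total = 697.1145/13.98 = 49.87 m/s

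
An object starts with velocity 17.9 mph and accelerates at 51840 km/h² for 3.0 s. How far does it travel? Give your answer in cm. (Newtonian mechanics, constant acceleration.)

v₀ = 17.9 mph × 0.44704 = 8.00202 m/s
a = 51840 km/h² × 7.716049382716049e-05 = 4.0 m/s²
d = v₀ × t + ½ × a × t² = 8.00202 × 3.0 + 0.5 × 4.0 × 3.0² = 42.0061 m
d = 42.0061 m / 0.01 = 4201 cm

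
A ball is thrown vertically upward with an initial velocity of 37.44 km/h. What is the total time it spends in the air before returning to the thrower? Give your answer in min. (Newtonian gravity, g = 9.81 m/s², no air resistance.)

v₀ = 37.44 km/h × 0.2777777777777778 = 10.4 m/s
t_total = 2 × v₀ / g = 2 × 10.4 / 9.81 = 2.12029 s
t_total = 2.12029 s / 60.0 = 0.03534 min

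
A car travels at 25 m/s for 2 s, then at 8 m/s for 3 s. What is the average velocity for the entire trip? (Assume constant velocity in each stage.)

d₁ = v₁t₁ = 25 × 2 = 50 m
d₂ = v₂t₂ = 8 × 3 = 24 m
d_total = 74 m, t_total = 5 s
v_avg = d_total/t_total = 74/5 = 14.8 m/s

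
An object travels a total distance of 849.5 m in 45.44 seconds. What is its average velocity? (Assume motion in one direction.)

v_avg = Δd / Δt = 849.5 / 45.44 = 18.69 m/s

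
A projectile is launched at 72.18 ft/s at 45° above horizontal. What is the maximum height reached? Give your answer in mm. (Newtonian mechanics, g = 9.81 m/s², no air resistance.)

v₀ = 72.18 ft/s × 0.3048 = 22.0005 m/s
H = v₀² × sin²(θ) / (2g) = 22.0005² × sin(45°)² / (2 × 9.81) = 484.022 × 0.5 / 19.62 = 12.3349 m
H = 12.3349 m / 0.001 = 12330 mm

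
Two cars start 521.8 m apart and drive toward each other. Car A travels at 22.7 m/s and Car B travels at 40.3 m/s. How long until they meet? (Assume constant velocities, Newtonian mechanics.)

Combined speed: v_combined = 22.7 + 40.3 = 63.0 m/s
Time to meet: t = d/v_combined = 521.8/63.0 = 8.28 s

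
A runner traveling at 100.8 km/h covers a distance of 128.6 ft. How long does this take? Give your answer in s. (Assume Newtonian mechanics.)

d = 128.6 ft × 0.3048 = 39.1973 m
v = 100.8 km/h × 0.2777777777777778 = 28.0 m/s
t = d / v = 39.1973 / 28.0 = 1.4 s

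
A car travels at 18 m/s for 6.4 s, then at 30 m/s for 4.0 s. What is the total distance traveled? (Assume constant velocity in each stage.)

d₁ = v₁t₁ = 18 × 6.4 = 115.2 m
d₂ = v₂t₂ = 30 × 4.0 = 120.0 m
d_total = 115.2 + 120.0 = 235.2 m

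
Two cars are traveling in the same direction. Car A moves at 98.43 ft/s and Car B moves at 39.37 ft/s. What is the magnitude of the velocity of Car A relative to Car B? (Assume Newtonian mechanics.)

v_rel = |v_A - v_B| = |98.43 - 39.37| = 59.06 ft/s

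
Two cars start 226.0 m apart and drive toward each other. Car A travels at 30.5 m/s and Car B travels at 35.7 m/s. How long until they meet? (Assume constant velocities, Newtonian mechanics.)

Combined speed: v_combined = 30.5 + 35.7 = 66.2 m/s
Time to meet: t = d/v_combined = 226.0/66.2 = 3.41 s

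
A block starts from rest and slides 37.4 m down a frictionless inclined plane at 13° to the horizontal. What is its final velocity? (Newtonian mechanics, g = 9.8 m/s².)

a = g sin(θ) = 9.8 × sin(13°) = 2.2045 m/s²
v = √(2ad) = √(2 × 2.2045 × 37.4) = 12.84 m/s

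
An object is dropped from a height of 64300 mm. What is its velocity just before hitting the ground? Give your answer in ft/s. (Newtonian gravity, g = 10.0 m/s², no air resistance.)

h = 64300 mm × 0.001 = 64.3 m
v = √(2gh) = √(2 × 10.0 × 64.3) = 35.8608 m/s
v = 35.8608 m/s / 0.3048 = 117.7 ft/s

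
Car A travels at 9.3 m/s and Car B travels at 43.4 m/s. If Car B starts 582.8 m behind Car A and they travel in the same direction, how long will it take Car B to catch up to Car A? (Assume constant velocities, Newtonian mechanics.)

Relative speed: v_rel = 43.4 - 9.3 = 34.1 m/s
Time to catch: t = d₀/v_rel = 582.8/34.1 = 17.09 s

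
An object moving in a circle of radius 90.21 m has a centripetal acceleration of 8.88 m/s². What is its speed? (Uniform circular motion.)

v = √(a_c × r) = √(8.88 × 90.21) = 28.3 m/s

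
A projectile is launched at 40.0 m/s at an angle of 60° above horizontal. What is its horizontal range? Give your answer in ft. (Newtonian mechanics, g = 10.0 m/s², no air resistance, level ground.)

R = v₀² × sin(2θ) / g = 40.0² × sin(2 × 60°) / 10.0 = 1600.0 × 0.866025 / 10.0 = 138.564 m
R = 138.564 m / 0.3048 = 454.6 ft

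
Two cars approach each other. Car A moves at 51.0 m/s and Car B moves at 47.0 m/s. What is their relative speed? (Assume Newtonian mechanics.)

v_rel = v_A + v_B = 51.0 + 47.0 = 98.0 m/s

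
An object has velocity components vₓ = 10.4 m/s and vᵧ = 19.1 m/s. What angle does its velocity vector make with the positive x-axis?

θ = arctan(vᵧ/vₓ) = arctan(19.1/10.4) = 61.43°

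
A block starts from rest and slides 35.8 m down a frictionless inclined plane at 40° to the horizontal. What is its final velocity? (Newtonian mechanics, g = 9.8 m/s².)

a = g sin(θ) = 9.8 × sin(40°) = 6.2993 m/s²
v = √(2ad) = √(2 × 6.2993 × 35.8) = 21.24 m/s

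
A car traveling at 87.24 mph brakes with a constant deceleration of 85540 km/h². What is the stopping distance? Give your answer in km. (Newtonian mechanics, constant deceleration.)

v₀ = 87.24 mph × 0.44704 = 38.9998 m/s
a = 85540 km/h² × 7.716049382716049e-05 = 6.60031 m/s²
d = v₀² / (2a) = 38.9998² / (2 × 6.60031) = 1520.98 / 13.2006 = 115.221 m
d = 115.221 m / 1000.0 = 0.1152 km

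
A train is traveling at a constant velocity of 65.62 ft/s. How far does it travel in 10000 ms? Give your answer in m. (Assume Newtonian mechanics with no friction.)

v = 65.62 ft/s × 0.3048 = 20.001 m/s
t = 10000 ms × 0.001 = 10.0 s
d = v × t = 20.001 × 10.0 = 200.0 m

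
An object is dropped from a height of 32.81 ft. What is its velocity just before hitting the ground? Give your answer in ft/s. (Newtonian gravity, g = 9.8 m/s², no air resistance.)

h = 32.81 ft × 0.3048 = 10.0005 m
v = √(2gh) = √(2 × 9.8 × 10.0005) = 14.0003 m/s
v = 14.0003 m/s / 0.3048 = 45.93 ft/s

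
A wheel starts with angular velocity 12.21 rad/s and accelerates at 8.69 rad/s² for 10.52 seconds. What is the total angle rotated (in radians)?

θ = ω₀t + ½αt² = 12.21×10.52 + ½×8.69×10.52² = 609.31 rad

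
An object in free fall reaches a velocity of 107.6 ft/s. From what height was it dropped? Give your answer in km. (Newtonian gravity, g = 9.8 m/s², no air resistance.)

v = 107.6 ft/s × 0.3048 = 32.7965 m/s
h = v² / (2g) = 32.7965² / (2 × 9.8) = 54.8781 m
h = 54.8781 m / 1000.0 = 0.05488 km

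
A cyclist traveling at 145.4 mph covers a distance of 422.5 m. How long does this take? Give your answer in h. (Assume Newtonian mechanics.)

v = 145.4 mph × 0.44704 = 64.9996 m/s
t = d / v = 422.5 / 64.9996 = 6.50004 s
t = 6.50004 s / 3600.0 = 0.001806 h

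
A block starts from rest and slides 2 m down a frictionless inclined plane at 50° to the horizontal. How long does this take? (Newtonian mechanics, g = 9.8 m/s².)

a = g sin(θ) = 9.8 × sin(50°) = 7.5072 m/s²
t = √(2d/a) = √(2 × 2 / 7.5072) = 0.73 s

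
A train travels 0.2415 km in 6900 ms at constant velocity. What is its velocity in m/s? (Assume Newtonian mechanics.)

d = 0.2415 km × 1000.0 = 241.5 m
t = 6900 ms × 0.001 = 6.9 s
v = d / t = 241.5 / 6.9 = 35.0 m/s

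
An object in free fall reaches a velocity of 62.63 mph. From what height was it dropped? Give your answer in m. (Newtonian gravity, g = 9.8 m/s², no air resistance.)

v = 62.63 mph × 0.44704 = 27.9981 m/s
h = v² / (2g) = 27.9981² / (2 × 9.8) = 39.99 m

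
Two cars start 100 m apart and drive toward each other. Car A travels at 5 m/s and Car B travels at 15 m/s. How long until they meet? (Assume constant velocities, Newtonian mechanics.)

Combined speed: v_combined = 5 + 15 = 20 m/s
Time to meet: t = d/v_combined = 100/20 = 5.0 s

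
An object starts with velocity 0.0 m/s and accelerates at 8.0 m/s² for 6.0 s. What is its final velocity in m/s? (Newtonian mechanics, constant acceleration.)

v = v₀ + a × t = 0.0 + 8.0 × 6.0 = 48.0 m/s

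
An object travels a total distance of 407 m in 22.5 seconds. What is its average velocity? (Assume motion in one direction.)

v_avg = Δd / Δt = 407 / 22.5 = 18.09 m/s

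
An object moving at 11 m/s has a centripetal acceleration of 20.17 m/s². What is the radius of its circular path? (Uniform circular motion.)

r = v²/a_c = 11²/20.17 = 6.0 m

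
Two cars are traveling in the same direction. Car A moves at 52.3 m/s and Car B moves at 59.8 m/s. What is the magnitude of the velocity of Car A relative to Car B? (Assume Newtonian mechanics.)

v_rel = |v_A - v_B| = |52.3 - 59.8| = 7.5 m/s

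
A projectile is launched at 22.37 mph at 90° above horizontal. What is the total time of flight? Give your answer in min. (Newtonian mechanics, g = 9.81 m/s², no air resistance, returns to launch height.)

v₀ = 22.37 mph × 0.44704 = 10.0003 m/s
T = 2 × v₀ × sin(θ) / g = 2 × 10.0003 × sin(90°) / 9.81 = 2 × 10.0003 × 1.0 / 9.81 = 2.0388 s
T = 2.0388 s / 60.0 = 0.03398 min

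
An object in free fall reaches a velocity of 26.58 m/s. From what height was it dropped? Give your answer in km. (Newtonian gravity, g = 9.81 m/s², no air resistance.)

h = v² / (2g) = 26.58² / (2 × 9.81) = 36.009 m
h = 36.009 m / 1000.0 = 0.03601 km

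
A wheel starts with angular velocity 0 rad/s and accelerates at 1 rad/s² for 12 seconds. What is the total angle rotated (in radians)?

θ = ω₀t + ½αt² = 0×12 + ½×1×12² = 72.0 rad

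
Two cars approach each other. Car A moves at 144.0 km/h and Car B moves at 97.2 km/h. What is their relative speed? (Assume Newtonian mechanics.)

v_rel = v_A + v_B = 144.0 + 97.2 = 241.2 km/h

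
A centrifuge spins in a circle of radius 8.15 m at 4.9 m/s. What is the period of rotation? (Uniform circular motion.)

T = 2πr/v = 2π×8.15/4.9 = 10.45 s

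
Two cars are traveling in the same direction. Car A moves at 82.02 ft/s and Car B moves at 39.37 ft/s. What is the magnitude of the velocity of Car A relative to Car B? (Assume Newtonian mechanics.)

v_rel = |v_A - v_B| = |82.02 - 39.37| = 42.65 ft/s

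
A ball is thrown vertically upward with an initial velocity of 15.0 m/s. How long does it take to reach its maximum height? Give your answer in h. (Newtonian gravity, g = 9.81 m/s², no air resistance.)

t_up = v₀ / g = 15.0 / 9.81 = 1.52905 s
t_up = 1.52905 s / 3600.0 = 0.0004247 h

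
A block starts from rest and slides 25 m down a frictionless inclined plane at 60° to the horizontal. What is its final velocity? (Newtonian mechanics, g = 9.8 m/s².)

a = g sin(θ) = 9.8 × sin(60°) = 8.487 m/s²
v = √(2ad) = √(2 × 8.487 × 25) = 20.6 m/s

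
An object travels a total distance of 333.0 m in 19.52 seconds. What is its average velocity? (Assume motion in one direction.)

v_avg = Δd / Δt = 333.0 / 19.52 = 17.06 m/s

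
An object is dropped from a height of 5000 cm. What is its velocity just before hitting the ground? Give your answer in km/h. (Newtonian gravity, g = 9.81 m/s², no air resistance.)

h = 5000 cm × 0.01 = 50.0 m
v = √(2gh) = √(2 × 9.81 × 50.0) = 31.3209 m/s
v = 31.3209 m/s / 0.2777777777777778 = 112.8 km/h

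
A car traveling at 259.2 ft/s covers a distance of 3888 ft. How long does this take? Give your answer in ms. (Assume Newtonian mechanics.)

d = 3888 ft × 0.3048 = 1185.06 m
v = 259.2 ft/s × 0.3048 = 79.0042 m/s
t = d / v = 1185.06 / 79.0042 = 15.0 s
t = 15.0 s / 0.001 = 15000 ms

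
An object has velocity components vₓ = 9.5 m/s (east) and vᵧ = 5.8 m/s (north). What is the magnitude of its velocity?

|v| = √(vₓ² + vᵧ²) = √(9.5² + 5.8²) = √(123.89) = 11.13 m/s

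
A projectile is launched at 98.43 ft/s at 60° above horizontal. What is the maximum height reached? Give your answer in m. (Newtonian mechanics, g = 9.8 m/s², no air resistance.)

v₀ = 98.43 ft/s × 0.3048 = 30.0015 m/s
H = v₀² × sin²(θ) / (2g) = 30.0015² × sin(60°)² / (2 × 9.8) = 900.09 × 0.75 / 19.6 = 34.44 m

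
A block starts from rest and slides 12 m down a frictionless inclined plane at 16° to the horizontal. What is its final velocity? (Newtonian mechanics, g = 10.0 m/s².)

a = g sin(θ) = 10.0 × sin(16°) = 2.7564 m/s²
v = √(2ad) = √(2 × 2.7564 × 12) = 8.13 m/s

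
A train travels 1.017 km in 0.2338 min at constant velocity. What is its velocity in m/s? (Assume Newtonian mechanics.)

d = 1.017 km × 1000.0 = 1017.0 m
t = 0.2338 min × 60.0 = 14.028 s
v = d / t = 1017.0 / 14.028 = 72.5 m/s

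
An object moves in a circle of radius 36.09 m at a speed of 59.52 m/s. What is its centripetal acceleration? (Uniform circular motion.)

a_c = v²/r = 59.52²/36.09 = 3542.6304/36.09 = 98.16 m/s²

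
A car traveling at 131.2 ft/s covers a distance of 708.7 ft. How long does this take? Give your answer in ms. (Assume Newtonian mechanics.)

d = 708.7 ft × 0.3048 = 216.012 m
v = 131.2 ft/s × 0.3048 = 39.9898 m/s
t = d / v = 216.012 / 39.9898 = 5.40168 s
t = 5.40168 s / 0.001 = 5402 ms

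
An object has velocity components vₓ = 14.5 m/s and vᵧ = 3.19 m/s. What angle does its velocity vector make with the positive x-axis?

θ = arctan(vᵧ/vₓ) = arctan(3.19/14.5) = 12.41°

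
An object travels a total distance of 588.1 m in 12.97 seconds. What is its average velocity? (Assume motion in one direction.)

v_avg = Δd / Δt = 588.1 / 12.97 = 45.34 m/s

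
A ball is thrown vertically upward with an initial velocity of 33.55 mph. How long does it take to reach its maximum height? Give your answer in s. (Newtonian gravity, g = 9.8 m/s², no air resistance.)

v₀ = 33.55 mph × 0.44704 = 14.9982 m/s
t_up = v₀ / g = 14.9982 / 9.8 = 1.53 s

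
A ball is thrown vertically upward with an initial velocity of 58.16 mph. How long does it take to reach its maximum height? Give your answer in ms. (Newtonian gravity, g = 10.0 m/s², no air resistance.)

v₀ = 58.16 mph × 0.44704 = 25.9998 m/s
t_up = v₀ / g = 25.9998 / 10.0 = 2.59998 s
t_up = 2.59998 s / 0.001 = 2600 ms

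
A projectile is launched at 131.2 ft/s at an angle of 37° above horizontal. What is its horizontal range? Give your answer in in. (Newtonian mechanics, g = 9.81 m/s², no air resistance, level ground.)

v₀ = 131.2 ft/s × 0.3048 = 39.9898 m/s
R = v₀² × sin(2θ) / g = 39.9898² × sin(2 × 37°) / 9.81 = 1599.18 × 0.961262 / 9.81 = 156.7 m
R = 156.7 m / 0.0254 = 6169 in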